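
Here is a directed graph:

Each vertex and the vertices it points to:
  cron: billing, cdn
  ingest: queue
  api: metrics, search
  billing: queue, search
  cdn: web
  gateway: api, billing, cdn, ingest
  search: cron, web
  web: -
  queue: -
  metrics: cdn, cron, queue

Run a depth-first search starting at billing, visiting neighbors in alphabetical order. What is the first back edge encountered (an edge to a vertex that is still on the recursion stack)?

DFS from billing (visiting neighbors in alphabetical order); mark gray on enter, black on exit:
billing gray
  queue gray
  queue black
  search gray
    cron gray
      cron→billing: billing is gray → back edge
First back edge: cron → billing.

cron->billing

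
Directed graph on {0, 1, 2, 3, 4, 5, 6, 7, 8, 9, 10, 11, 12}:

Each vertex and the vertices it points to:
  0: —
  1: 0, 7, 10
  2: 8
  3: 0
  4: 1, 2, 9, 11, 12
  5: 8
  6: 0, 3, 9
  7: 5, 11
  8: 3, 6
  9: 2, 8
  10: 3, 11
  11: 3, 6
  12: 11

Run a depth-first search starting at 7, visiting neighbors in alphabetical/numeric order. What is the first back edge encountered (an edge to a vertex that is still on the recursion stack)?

2→8

DFS from 7 (visiting neighbors in alphabetical/numeric order); mark gray on enter, black on exit:
7 gray
  5 gray
    8 gray
      3 gray
        0 gray
        0 black
      3 black
      6 gray
        6→0: 0 black — skip
        6→3: 3 black — skip
        9 gray
          2 gray
            2→8: 8 is gray → back edge
First back edge: 2 → 8.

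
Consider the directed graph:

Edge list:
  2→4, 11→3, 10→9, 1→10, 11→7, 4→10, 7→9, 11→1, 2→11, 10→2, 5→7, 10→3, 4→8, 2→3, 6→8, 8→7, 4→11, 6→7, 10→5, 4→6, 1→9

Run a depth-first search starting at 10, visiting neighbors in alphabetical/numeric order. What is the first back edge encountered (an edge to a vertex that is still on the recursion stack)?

DFS from 10 (visiting neighbors in alphabetical/numeric order); mark gray on enter, black on exit:
10 gray
  2 gray
    3 gray
    3 black
    4 gray
      6 gray
        7 gray
          9 gray
          9 black
        7 black
        8 gray
          8→7: 7 black — skip
        8 black
      6 black
      4→8: 8 black — skip
      4→10: 10 is gray → back edge
First back edge: 4 → 10.

4->10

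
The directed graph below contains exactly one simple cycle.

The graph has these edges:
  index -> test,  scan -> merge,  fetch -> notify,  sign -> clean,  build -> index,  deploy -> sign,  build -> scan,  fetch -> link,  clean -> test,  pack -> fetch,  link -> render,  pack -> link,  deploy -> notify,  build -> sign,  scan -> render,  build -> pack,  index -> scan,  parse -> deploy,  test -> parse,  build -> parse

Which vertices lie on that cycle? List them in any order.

sign, test, clean, parse, deploy

DFS with gray/black marking from parse:
parse gray
  deploy gray
    sign gray
      clean gray
        test gray
          test→parse: parse is gray → back edge
Back edge closes the cycle parse → deploy → sign → clean → test → parse; its vertices are {sign, test, clean, parse, deploy}.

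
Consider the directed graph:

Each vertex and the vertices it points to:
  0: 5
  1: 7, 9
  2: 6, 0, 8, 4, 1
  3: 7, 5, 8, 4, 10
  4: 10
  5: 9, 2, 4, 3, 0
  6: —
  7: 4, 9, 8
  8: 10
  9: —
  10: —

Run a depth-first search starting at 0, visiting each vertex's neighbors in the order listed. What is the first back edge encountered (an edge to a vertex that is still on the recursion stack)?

2→0

DFS from 0 (visiting each vertex's neighbors in the order listed); mark gray on enter, black on exit:
0 gray
  5 gray
    9 gray
    9 black
    2 gray
      6 gray
      6 black
      2→0: 0 is gray → back edge
First back edge: 2 → 0.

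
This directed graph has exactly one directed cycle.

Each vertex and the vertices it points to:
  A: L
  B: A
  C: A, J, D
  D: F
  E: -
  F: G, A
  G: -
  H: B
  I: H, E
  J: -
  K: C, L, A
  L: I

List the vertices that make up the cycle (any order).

A, B, H, I, L

DFS with gray/black marking from L:
L gray
  I gray
    H gray
      B gray
        A gray
          A→L: L is gray → back edge
Back edge closes the cycle L → I → H → B → A → L; its vertices are {A, B, H, I, L}.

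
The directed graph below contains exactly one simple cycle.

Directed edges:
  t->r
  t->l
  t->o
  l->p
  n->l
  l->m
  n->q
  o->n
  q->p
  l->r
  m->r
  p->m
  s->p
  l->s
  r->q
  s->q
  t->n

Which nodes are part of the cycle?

DFS with gray/black marking from q:
q gray
  p gray
    m gray
      r gray
        r→q: q is gray → back edge
Back edge closes the cycle q → p → m → r → q; its vertices are {m, p, q, r}.

m, p, q, r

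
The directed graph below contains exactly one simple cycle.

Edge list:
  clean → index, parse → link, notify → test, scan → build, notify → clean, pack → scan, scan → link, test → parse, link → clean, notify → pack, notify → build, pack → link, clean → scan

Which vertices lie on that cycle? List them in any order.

link, scan, clean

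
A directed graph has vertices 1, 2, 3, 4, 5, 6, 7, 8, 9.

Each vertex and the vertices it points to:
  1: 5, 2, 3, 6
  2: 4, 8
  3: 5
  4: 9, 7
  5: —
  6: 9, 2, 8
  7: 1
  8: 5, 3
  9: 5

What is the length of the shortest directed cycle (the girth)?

4

For each vertex v, BFS finds the shortest path from v back to v.
The shortest such closed walk is 1 → 2 → 4 → 7 → 1, length 4.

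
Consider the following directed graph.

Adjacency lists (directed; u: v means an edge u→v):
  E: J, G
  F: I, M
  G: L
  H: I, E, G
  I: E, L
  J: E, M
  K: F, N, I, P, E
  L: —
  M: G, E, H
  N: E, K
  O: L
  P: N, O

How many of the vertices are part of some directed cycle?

A vertex is on a directed cycle iff it belongs to a strongly connected component of size ≥ 2 (or has a self-loop).
The vertices on cycles are {E, H, I, J, K, M, N, P} — 8 in total.

8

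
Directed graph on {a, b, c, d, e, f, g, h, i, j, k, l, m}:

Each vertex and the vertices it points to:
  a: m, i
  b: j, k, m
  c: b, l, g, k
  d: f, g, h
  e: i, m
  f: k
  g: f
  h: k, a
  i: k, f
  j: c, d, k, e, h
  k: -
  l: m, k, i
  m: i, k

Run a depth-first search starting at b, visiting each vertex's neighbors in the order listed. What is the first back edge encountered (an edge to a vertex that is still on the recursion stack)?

DFS from b (visiting each vertex's neighbors in the order listed); mark gray on enter, black on exit:
b gray
  j gray
    c gray
      c→b: b is gray → back edge
First back edge: c → b.

c->b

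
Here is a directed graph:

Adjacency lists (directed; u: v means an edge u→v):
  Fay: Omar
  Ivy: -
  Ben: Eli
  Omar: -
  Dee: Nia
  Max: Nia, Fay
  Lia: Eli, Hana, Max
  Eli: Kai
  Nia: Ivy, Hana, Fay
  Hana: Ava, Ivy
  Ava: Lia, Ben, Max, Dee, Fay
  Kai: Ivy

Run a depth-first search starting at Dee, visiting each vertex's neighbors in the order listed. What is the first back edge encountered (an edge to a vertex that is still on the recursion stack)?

DFS from Dee (visiting each vertex's neighbors in the order listed); mark gray on enter, black on exit:
Dee gray
  Nia gray
    Ivy gray
    Ivy black
    Hana gray
      Ava gray
        Lia gray
          Eli gray
            Kai gray
              Kai→Ivy: Ivy black — skip
            Kai black
          Eli black
          Lia→Hana: Hana is gray → back edge
First back edge: Lia → Hana.

Lia->Hana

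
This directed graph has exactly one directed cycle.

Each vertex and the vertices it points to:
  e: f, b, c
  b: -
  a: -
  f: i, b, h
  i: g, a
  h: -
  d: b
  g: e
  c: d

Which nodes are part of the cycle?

e, f, g, i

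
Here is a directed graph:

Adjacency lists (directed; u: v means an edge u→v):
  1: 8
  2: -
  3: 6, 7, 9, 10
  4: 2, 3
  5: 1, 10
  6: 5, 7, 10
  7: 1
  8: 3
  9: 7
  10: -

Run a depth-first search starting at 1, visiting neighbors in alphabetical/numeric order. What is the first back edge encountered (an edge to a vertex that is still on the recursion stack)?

DFS from 1 (visiting neighbors in alphabetical/numeric order); mark gray on enter, black on exit:
1 gray
  8 gray
    3 gray
      6 gray
        5 gray
          5→1: 1 is gray → back edge
First back edge: 5 → 1.

5→1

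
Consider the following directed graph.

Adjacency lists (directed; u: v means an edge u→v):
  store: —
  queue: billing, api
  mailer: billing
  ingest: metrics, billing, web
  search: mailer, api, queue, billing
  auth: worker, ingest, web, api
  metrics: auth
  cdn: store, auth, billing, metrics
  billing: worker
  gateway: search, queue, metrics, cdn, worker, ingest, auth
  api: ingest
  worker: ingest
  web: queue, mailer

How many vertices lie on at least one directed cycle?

A vertex is on a directed cycle iff it belongs to a strongly connected component of size ≥ 2 (or has a self-loop).
The vertices on cycles are {api, web, auth, queue, ingest, mailer, worker, billing, metrics} — 9 in total.

9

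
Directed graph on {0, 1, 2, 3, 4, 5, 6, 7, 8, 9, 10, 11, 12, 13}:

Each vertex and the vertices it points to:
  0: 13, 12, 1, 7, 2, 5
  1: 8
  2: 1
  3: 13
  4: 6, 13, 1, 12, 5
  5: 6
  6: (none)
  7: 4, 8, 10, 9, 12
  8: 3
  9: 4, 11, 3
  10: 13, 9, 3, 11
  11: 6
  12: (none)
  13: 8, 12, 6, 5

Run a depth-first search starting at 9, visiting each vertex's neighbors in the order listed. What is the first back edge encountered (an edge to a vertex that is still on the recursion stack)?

3->13

DFS from 9 (visiting each vertex's neighbors in the order listed); mark gray on enter, black on exit:
9 gray
  4 gray
    6 gray
    6 black
    13 gray
      8 gray
        3 gray
          3→13: 13 is gray → back edge
First back edge: 3 → 13.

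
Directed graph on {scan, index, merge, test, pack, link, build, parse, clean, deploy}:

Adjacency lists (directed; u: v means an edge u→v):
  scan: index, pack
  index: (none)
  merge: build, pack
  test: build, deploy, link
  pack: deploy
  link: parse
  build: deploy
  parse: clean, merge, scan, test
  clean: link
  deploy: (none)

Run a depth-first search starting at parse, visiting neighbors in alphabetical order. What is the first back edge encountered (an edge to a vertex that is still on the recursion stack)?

DFS from parse (visiting neighbors in alphabetical order); mark gray on enter, black on exit:
parse gray
  clean gray
    link gray
      link→parse: parse is gray → back edge
First back edge: link → parse.

link→parse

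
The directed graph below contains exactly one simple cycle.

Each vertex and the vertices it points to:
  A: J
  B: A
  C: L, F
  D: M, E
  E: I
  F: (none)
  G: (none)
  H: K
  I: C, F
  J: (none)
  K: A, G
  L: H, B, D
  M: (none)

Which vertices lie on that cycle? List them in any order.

DFS with gray/black marking from E:
E gray
  I gray
    C gray
      L gray
        H gray
          K gray
            A gray
              J gray
              J black
            A black
            G gray
            G black
          K black
        H black
        B gray
          B→A: A black — skip
        B black
        D gray
          M gray
          M black
          D→E: E is gray → back edge
Back edge closes the cycle E → I → C → L → D → E; its vertices are {C, D, E, I, L}.

C, D, E, I, L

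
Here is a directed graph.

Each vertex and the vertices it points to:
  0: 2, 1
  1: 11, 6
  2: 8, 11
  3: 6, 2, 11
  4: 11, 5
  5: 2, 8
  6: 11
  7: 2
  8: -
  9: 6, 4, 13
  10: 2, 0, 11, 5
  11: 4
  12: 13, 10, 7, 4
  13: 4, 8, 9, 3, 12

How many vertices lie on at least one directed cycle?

7

A vertex is on a directed cycle iff it belongs to a strongly connected component of size ≥ 2 (or has a self-loop).
The vertices on cycles are {2, 4, 5, 9, 11, 12, 13} — 7 in total.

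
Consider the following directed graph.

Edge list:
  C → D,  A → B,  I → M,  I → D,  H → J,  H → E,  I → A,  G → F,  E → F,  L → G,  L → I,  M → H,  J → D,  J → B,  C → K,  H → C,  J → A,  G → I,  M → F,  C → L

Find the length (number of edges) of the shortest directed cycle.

5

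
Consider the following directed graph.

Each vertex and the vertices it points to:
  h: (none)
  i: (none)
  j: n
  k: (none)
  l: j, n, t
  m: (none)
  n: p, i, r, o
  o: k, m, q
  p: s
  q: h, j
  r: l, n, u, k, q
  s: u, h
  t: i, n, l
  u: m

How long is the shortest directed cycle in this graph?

2

For each vertex v, BFS finds the shortest path from v back to v.
The shortest such closed walk is t → l → t, length 2.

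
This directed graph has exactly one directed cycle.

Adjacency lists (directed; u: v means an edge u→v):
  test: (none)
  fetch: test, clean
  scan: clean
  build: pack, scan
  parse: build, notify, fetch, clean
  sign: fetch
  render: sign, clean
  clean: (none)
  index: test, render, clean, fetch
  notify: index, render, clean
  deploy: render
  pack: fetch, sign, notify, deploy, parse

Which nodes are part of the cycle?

pack, build, parse

DFS with gray/black marking from parse:
parse gray
  build gray
    pack gray
      fetch gray
        test gray
        test black
        clean gray
        clean black
      fetch black
      sign gray
        sign→fetch: fetch black — skip
      sign black
      notify gray
        index gray
          index→test: test black — skip
          render gray
            render→sign: sign black — skip
            render→clean: clean black — skip
          render black
          index→clean: clean black — skip
          index→fetch: fetch black — skip
        index black
        notify→render: render black — skip
        notify→clean: clean black — skip
      notify black
      deploy gray
        deploy→render: render black — skip
      deploy black
      pack→parse: parse is gray → back edge
Back edge closes the cycle parse → build → pack → parse; its vertices are {pack, build, parse}.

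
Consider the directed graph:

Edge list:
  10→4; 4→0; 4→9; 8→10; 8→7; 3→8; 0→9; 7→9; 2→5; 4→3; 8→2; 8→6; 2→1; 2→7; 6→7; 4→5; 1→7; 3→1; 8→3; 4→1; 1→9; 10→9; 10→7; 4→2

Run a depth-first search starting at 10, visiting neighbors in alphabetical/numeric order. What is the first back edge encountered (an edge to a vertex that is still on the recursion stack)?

8→3

DFS from 10 (visiting neighbors in alphabetical/numeric order); mark gray on enter, black on exit:
10 gray
  4 gray
    0 gray
      9 gray
      9 black
    0 black
    1 gray
      7 gray
        7→9: 9 black — skip
      7 black
      1→9: 9 black — skip
    1 black
    2 gray
      2→1: 1 black — skip
      5 gray
      5 black
      2→7: 7 black — skip
    2 black
    3 gray
      3→1: 1 black — skip
      8 gray
        8→2: 2 black — skip
        8→3: 3 is gray → back edge
First back edge: 8 → 3.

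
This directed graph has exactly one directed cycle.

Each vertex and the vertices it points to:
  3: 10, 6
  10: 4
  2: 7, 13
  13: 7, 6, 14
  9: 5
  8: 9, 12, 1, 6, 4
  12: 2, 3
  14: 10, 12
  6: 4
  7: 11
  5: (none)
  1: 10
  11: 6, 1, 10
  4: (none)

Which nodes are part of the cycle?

DFS with gray/black marking from 12:
12 gray
  2 gray
    7 gray
      11 gray
        6 gray
          4 gray
          4 black
        6 black
        1 gray
          10 gray
            10→4: 4 black — skip
          10 black
        1 black
        11→10: 10 black — skip
      11 black
    7 black
    13 gray
      13→7: 7 black — skip
      13→6: 6 black — skip
      14 gray
        14→10: 10 black — skip
        14→12: 12 is gray → back edge
Back edge closes the cycle 12 → 2 → 13 → 14 → 12; its vertices are {2, 12, 13, 14}.

2, 12, 13, 14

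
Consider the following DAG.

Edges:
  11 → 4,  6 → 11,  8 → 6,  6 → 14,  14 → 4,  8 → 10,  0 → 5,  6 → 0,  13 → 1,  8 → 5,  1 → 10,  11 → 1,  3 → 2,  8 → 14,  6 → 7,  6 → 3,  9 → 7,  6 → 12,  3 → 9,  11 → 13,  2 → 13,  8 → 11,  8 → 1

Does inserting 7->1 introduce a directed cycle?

No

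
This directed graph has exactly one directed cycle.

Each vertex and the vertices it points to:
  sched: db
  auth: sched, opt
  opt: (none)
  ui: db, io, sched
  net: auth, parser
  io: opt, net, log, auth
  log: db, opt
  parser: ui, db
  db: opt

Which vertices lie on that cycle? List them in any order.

io, ui, net, parser

DFS with gray/black marking from io:
io gray
  opt gray
  opt black
  net gray
    auth gray
      sched gray
        db gray
          db→opt: opt black — skip
        db black
      sched black
      auth→opt: opt black — skip
    auth black
    parser gray
      ui gray
        ui→db: db black — skip
        ui→io: io is gray → back edge
Back edge closes the cycle io → net → parser → ui → io; its vertices are {io, ui, net, parser}.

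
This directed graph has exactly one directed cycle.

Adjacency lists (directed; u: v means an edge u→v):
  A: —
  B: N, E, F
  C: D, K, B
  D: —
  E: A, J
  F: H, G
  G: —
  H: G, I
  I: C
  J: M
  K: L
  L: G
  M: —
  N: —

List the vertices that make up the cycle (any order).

B, C, F, H, I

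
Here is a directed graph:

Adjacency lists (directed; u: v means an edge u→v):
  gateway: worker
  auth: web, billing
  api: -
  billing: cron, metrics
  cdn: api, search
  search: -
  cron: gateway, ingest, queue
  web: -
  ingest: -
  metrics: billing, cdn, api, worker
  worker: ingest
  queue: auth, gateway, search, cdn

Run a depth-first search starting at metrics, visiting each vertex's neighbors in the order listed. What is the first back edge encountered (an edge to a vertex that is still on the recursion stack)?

auth→billing

DFS from metrics (visiting each vertex's neighbors in the order listed); mark gray on enter, black on exit:
metrics gray
  billing gray
    cron gray
      gateway gray
        worker gray
          ingest gray
          ingest black
        worker black
      gateway black
      cron→ingest: ingest black — skip
      queue gray
        auth gray
          web gray
          web black
          auth→billing: billing is gray → back edge
First back edge: auth → billing.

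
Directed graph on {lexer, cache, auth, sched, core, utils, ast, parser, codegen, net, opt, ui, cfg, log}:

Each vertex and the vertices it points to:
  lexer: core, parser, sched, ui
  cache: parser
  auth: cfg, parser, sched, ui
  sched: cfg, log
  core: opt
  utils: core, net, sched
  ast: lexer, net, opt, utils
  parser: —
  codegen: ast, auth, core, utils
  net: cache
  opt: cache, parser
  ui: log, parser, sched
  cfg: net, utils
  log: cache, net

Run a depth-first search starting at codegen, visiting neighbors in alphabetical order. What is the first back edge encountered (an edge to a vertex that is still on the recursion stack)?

DFS from codegen (visiting neighbors in alphabetical order); mark gray on enter, black on exit:
codegen gray
  ast gray
    lexer gray
      core gray
        opt gray
          cache gray
            parser gray
            parser black
          cache black
          opt→parser: parser black — skip
        opt black
      core black
      lexer→parser: parser black — skip
      sched gray
        cfg gray
          net gray
            net→cache: cache black — skip
          net black
          utils gray
            utils→core: core black — skip
            utils→net: net black — skip
            utils→sched: sched is gray → back edge
First back edge: utils → sched.

utils->sched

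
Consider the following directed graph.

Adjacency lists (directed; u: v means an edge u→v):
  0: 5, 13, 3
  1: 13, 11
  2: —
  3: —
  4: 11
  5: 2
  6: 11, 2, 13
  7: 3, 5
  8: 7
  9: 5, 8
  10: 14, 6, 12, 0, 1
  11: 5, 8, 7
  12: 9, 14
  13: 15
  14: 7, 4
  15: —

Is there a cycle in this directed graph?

No

DFS with white/gray/black marking, starting from 15:
15 gray
15 black
0 gray
  5 gray
    2 gray
    2 black
  5 black
  13 gray
    13→15: 15 black — skip
  13 black
  3 gray
  3 black
0 black
1 gray
  1→13: 13 black — skip
  11 gray
    11→5: 5 black — skip
    8 gray
      7 gray
        7→3: 3 black — skip
        7→5: 5 black — skip
      7 black
    8 black
    11→7: 7 black — skip
  11 black
1 black
4 gray
  4→11: 11 black — skip
4 black
6 gray
  6→11: 11 black — skip
  6→2: 2 black — skip
  6→13: 13 black — skip
6 black
9 gray
  9→5: 5 black — skip
  9→8: 8 black — skip
9 black
10 gray
  14 gray
    14→7: 7 black — skip
    14→4: 4 black — skip
  14 black
  10→6: 6 black — skip
  12 gray
    12→9: 9 black — skip
    12→14: 14 black — skip
  12 black
  10→0: 0 black — skip
  10→1: 1 black — skip
10 black
Every edge goes to a white or black vertex — no back edge, so the graph is acyclic.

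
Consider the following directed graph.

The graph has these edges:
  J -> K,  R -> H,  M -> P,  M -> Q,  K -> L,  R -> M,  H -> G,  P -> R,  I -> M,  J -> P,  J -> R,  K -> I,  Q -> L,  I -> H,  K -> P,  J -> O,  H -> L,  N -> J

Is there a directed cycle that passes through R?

R is on a cycle iff R can reach itself via ≥1 edge.
R → M → P → R — yes.

Yes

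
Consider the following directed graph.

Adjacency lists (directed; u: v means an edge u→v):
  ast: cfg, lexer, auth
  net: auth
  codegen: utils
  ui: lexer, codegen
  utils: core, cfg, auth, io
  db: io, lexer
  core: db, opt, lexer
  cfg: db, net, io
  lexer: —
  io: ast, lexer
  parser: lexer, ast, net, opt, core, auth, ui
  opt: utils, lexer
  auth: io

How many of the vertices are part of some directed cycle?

A vertex is on a directed cycle iff it belongs to a strongly connected component of size ≥ 2 (or has a self-loop).
The vertices on cycles are {db, io, ast, cfg, net, opt, auth, core, utils} — 9 in total.

9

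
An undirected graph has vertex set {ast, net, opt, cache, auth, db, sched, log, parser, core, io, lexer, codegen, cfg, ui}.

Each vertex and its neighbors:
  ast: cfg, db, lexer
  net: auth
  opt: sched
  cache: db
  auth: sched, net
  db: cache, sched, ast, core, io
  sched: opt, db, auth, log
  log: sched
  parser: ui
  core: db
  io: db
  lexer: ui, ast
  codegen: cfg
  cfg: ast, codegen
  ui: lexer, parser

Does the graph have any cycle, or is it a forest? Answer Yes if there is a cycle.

No

DFS, tracking each vertex's parent; an edge to a visited non-parent vertex closes a cycle.
Start from core:
visit core (parent –)
  visit db (parent core)
    visit cache (parent db)
      cache–db: parent, skip
    visit sched (parent db)
      visit opt (parent sched)
        opt–sched: parent, skip
      sched–db: parent, skip
      visit auth (parent sched)
        auth–sched: parent, skip
        visit net (parent auth)
          net–auth: parent, skip
      visit log (parent sched)
        log–sched: parent, skip
    visit ast (parent db)
      visit cfg (parent ast)
        cfg–ast: parent, skip
        visit codegen (parent cfg)
          codegen–cfg: parent, skip
      ast–db: parent, skip
      visit lexer (parent ast)
        visit ui (parent lexer)
          ui–lexer: parent, skip
          visit parser (parent ui)
            parser–ui: parent, skip
        lexer–ast: parent, skip
    db–core: parent, skip
    visit io (parent db)
      io–db: parent, skip
No non-parent visited neighbor found — the graph is a forest.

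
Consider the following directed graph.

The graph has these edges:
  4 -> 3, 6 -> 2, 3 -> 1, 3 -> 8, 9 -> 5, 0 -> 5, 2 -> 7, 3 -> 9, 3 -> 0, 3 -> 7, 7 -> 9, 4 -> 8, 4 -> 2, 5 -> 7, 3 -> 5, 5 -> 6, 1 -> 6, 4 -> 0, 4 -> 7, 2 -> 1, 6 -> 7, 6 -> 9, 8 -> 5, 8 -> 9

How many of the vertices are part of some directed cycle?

A vertex is on a directed cycle iff it belongs to a strongly connected component of size ≥ 2 (or has a self-loop).
The vertices on cycles are {1, 2, 5, 6, 7, 9} — 6 in total.

6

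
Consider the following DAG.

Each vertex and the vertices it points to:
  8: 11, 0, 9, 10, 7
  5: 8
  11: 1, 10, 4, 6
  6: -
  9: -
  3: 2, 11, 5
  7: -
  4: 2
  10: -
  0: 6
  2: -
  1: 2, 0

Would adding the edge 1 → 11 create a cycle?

Yes

Adding 1→11 creates a cycle iff 11 can already reach 1.
Path from 11: 11 → 1.
So 11 → … → 1 → 11 is a cycle.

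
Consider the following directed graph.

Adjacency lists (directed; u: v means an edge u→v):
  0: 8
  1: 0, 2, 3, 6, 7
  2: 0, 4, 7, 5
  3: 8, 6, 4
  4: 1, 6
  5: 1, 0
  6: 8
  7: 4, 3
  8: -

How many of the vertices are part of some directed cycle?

6

A vertex is on a directed cycle iff it belongs to a strongly connected component of size ≥ 2 (or has a self-loop).
The vertices on cycles are {1, 2, 3, 4, 5, 7} — 6 in total.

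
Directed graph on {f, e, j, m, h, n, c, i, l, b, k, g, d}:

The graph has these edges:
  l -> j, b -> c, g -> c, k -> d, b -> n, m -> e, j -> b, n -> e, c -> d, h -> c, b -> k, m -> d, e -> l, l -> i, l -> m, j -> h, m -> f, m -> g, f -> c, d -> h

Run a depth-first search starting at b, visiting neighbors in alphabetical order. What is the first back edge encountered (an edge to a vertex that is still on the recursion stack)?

DFS from b (visiting neighbors in alphabetical order); mark gray on enter, black on exit:
b gray
  c gray
    d gray
      h gray
        h→c: c is gray → back edge
First back edge: h → c.

h→c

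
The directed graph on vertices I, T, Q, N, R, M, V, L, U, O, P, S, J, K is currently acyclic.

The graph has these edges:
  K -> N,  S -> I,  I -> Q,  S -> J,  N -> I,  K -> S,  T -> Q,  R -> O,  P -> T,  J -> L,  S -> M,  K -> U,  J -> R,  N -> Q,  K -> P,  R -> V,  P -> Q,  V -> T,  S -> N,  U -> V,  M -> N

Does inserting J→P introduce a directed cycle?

No

Adding J→P creates a cycle iff P can already reach J.
Explore from P: no path reaches J. The graph stays acyclic.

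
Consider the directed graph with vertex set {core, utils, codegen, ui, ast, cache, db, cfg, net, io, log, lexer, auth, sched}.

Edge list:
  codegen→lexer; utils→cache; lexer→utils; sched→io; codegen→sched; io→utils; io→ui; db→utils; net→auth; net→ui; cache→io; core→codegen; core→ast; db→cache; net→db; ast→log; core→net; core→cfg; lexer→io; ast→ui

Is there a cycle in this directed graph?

Yes

DFS with white/gray/black marking, starting from log:
log gray
log black
core gray
  ast gray
    ast→log: log black — skip
    ui gray
    ui black
  ast black
  cfg gray
  cfg black
  net gray
    auth gray
    auth black
    net→ui: ui black — skip
    db gray
      cache gray
        io gray
          utils gray
            utils→cache: cache is gray → back edge
Back edge found, so a cycle exists: cache → io → utils → cache.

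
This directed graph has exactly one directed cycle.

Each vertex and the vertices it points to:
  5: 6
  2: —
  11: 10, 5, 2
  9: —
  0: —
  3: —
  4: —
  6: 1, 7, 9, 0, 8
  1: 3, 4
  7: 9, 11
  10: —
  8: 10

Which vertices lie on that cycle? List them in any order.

5, 6, 7, 11

DFS with gray/black marking from 6:
6 gray
  1 gray
    3 gray
    3 black
    4 gray
    4 black
  1 black
  7 gray
    9 gray
    9 black
    11 gray
      10 gray
      10 black
      5 gray
        5→6: 6 is gray → back edge
Back edge closes the cycle 6 → 7 → 11 → 5 → 6; its vertices are {5, 6, 7, 11}.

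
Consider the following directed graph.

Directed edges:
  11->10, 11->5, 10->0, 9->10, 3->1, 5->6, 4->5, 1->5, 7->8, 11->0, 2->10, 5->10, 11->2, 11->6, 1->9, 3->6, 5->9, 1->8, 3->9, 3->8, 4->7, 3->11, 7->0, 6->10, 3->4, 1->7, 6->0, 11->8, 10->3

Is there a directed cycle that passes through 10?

Yes

10 is on a cycle iff 10 can reach itself via ≥1 edge.
10 → 3 → 9 → 10 — yes.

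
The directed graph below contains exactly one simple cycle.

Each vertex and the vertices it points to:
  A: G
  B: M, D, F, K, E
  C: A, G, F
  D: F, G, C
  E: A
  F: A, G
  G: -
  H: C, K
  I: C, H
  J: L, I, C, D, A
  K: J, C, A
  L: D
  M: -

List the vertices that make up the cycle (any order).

H, I, J, K

DFS with gray/black marking from K:
K gray
  J gray
    L gray
      D gray
        F gray
          A gray
            G gray
            G black
          A black
          F→G: G black — skip
        F black
        D→G: G black — skip
        C gray
          C→A: A black — skip
          C→G: G black — skip
          C→F: F black — skip
        C black
      D black
    L black
    I gray
      I→C: C black — skip
      H gray
        H→C: C black — skip
        H→K: K is gray → back edge
Back edge closes the cycle K → J → I → H → K; its vertices are {H, I, J, K}.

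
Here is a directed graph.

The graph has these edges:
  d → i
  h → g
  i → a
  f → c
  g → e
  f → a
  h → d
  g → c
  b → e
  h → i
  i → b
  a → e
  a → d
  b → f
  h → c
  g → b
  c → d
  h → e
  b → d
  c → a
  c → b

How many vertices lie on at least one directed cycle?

A vertex is on a directed cycle iff it belongs to a strongly connected component of size ≥ 2 (or has a self-loop).
The vertices on cycles are {a, b, c, d, f, i} — 6 in total.

6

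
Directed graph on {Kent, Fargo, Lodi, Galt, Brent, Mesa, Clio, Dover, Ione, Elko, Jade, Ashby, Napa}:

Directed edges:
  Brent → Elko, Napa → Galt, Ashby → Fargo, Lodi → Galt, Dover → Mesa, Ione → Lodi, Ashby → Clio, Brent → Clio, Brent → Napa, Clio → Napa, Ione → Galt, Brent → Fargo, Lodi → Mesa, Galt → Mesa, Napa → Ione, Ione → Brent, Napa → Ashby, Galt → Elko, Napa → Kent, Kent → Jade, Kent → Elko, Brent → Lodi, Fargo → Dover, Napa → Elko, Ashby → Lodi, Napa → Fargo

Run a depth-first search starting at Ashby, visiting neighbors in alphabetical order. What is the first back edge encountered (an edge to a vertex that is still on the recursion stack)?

DFS from Ashby (visiting neighbors in alphabetical order); mark gray on enter, black on exit:
Ashby gray
  Clio gray
    Napa gray
      Napa→Ashby: Ashby is gray → back edge
First back edge: Napa → Ashby.

Napa->Ashby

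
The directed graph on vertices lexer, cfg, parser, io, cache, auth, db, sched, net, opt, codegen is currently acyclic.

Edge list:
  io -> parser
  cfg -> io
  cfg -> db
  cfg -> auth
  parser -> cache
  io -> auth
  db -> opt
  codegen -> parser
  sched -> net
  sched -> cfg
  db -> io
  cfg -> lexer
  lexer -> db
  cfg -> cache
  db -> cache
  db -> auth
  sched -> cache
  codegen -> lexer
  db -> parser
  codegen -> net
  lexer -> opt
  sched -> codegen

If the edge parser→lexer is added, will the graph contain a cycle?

Adding parser→lexer creates a cycle iff lexer can already reach parser.
Path from lexer: lexer → db → parser.
So lexer → … → parser → lexer is a cycle.

Yes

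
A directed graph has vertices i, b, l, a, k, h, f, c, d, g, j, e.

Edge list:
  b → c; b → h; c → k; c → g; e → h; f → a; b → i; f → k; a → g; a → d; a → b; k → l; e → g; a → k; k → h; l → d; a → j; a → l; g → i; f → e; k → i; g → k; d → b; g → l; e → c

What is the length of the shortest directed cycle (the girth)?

5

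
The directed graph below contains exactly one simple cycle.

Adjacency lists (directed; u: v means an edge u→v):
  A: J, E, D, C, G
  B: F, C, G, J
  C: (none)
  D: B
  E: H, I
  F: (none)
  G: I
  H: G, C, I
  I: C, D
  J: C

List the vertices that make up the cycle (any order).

DFS with gray/black marking from D:
D gray
  B gray
    F gray
    F black
    C gray
    C black
    G gray
      I gray
        I→C: C black — skip
        I→D: D is gray → back edge
Back edge closes the cycle D → B → G → I → D; its vertices are {B, D, G, I}.

B, D, G, I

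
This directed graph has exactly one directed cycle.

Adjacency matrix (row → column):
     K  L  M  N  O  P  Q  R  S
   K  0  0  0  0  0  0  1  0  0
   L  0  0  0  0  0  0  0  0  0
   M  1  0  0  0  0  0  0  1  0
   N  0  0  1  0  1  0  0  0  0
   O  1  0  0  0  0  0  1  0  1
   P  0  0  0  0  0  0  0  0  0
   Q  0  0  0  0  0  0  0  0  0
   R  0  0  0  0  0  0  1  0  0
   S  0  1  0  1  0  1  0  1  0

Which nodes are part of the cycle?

DFS with gray/black marking from S:
S gray
  L gray
  L black
  P gray
  P black
  R gray
    Q gray
    Q black
  R black
  N gray
    M gray
      K gray
        K→Q: Q black — skip
      K black
      M→R: R black — skip
    M black
    O gray
      O→S: S is gray → back edge
Back edge closes the cycle S → N → O → S; its vertices are {N, O, S}.

N, O, S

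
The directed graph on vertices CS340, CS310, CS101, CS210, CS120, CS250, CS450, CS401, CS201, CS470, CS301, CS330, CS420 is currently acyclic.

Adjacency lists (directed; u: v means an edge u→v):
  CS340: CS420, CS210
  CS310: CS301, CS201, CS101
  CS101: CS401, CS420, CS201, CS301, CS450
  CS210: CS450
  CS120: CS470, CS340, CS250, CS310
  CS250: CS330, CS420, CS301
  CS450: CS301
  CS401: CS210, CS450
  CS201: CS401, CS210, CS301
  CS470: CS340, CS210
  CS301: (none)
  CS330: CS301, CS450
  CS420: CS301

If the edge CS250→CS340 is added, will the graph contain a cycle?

Adding CS250→CS340 creates a cycle iff CS340 can already reach CS250.
Explore from CS340: no path reaches CS250. The graph stays acyclic.

No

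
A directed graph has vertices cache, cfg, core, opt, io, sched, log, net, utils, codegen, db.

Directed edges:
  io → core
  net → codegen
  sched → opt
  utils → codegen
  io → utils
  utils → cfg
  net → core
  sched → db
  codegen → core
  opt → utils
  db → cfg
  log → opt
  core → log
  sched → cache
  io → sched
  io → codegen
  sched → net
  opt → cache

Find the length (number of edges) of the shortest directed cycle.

5

For each vertex v, BFS finds the shortest path from v back to v.
The shortest such closed walk is opt → utils → codegen → core → log → opt, length 5.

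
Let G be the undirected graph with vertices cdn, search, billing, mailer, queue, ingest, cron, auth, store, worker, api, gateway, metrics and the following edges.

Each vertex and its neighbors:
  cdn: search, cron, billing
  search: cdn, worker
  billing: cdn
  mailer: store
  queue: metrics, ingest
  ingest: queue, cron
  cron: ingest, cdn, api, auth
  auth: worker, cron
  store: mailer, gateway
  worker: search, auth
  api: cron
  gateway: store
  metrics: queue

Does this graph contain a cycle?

DFS, tracking each vertex's parent; an edge to a visited non-parent vertex closes a cycle.
Start from cron:
visit cron (parent –)
  visit ingest (parent cron)
    visit queue (parent ingest)
      visit metrics (parent queue)
        metrics–queue: parent, skip
      queue–ingest: parent, skip
    ingest–cron: parent, skip
  visit cdn (parent cron)
    visit search (parent cdn)
      search–cdn: parent, skip
      visit worker (parent search)
        worker–search: parent, skip
        visit auth (parent worker)
          auth–worker: parent, skip
          auth–cron: cron visited and ≠ parent → cycle
Cycle: cron – cdn – search – worker – auth – cron.

Yes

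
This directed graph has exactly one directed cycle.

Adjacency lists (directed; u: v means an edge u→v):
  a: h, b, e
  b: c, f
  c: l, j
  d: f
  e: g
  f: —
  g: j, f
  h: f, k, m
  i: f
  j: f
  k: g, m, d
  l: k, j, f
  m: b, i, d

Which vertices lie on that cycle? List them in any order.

b, c, k, l, m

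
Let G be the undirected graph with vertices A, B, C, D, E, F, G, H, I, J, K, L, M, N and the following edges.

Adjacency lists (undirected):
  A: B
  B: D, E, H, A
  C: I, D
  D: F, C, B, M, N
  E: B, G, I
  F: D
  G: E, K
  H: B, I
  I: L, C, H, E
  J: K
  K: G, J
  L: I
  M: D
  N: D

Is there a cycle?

Yes

DFS, tracking each vertex's parent; an edge to a visited non-parent vertex closes a cycle.
Start from F:
visit F (parent –)
  visit D (parent F)
    D–F: parent, skip
    visit C (parent D)
      visit I (parent C)
        visit L (parent I)
          L–I: parent, skip
        I–C: parent, skip
        visit H (parent I)
          visit B (parent H)
            B–D: D visited and ≠ parent → cycle
Cycle: D – C – I – H – B – D.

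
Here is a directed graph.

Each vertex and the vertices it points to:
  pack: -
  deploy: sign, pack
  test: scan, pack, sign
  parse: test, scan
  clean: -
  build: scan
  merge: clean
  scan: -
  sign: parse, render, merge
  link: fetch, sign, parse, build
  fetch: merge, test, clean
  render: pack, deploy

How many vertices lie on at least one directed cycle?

A vertex is on a directed cycle iff it belongs to a strongly connected component of size ≥ 2 (or has a self-loop).
The vertices on cycles are {sign, test, parse, deploy, render} — 5 in total.

5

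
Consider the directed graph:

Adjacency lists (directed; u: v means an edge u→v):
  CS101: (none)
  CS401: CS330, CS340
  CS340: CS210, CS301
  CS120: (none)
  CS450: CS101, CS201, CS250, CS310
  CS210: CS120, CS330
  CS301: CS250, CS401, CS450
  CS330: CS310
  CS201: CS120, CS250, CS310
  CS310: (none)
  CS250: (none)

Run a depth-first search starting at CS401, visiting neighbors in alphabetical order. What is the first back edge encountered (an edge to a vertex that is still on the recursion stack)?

DFS from CS401 (visiting neighbors in alphabetical order); mark gray on enter, black on exit:
CS401 gray
  CS330 gray
    CS310 gray
    CS310 black
  CS330 black
  CS340 gray
    CS210 gray
      CS120 gray
      CS120 black
      CS210→CS330: CS330 black — skip
    CS210 black
    CS301 gray
      CS250 gray
      CS250 black
      CS301→CS401: CS401 is gray → back edge
First back edge: CS301 → CS401.

CS301->CS401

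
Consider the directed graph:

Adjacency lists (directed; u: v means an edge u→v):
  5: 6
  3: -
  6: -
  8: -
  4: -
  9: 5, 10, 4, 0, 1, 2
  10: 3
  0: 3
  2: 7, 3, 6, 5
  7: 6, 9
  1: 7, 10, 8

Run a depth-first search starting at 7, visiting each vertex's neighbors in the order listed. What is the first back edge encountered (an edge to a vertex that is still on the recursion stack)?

1→7

DFS from 7 (visiting each vertex's neighbors in the order listed); mark gray on enter, black on exit:
7 gray
  6 gray
  6 black
  9 gray
    5 gray
      5→6: 6 black — skip
    5 black
    10 gray
      3 gray
      3 black
    10 black
    4 gray
    4 black
    0 gray
      0→3: 3 black — skip
    0 black
    1 gray
      1→7: 7 is gray → back edge
First back edge: 1 → 7.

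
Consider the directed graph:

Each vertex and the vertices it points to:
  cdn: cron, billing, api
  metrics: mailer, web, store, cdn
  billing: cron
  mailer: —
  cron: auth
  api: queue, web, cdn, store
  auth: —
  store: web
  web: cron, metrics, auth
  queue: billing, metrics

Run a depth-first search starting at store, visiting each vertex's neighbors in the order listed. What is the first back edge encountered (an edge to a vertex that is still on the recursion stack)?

DFS from store (visiting each vertex's neighbors in the order listed); mark gray on enter, black on exit:
store gray
  web gray
    cron gray
      auth gray
      auth black
    cron black
    metrics gray
      mailer gray
      mailer black
      metrics→web: web is gray → back edge
First back edge: metrics → web.

metrics->web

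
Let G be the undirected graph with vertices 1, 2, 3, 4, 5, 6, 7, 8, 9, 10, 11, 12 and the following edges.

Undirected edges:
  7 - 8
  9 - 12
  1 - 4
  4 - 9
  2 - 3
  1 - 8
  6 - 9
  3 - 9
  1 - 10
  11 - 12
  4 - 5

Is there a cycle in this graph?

DFS, tracking each vertex's parent; an edge to a visited non-parent vertex closes a cycle.
Start from 1:
visit 1 (parent –)
  visit 4 (parent 1)
    visit 5 (parent 4)
      5–4: parent, skip
    visit 9 (parent 4)
      visit 12 (parent 9)
        12–9: parent, skip
        visit 11 (parent 12)
          11–12: parent, skip
      visit 6 (parent 9)
        6–9: parent, skip
      visit 3 (parent 9)
        visit 2 (parent 3)
          2–3: parent, skip
        3–9: parent, skip
      9–4: parent, skip
    4–1: parent, skip
  visit 8 (parent 1)
    8–1: parent, skip
    visit 7 (parent 8)
      7–8: parent, skip
  visit 10 (parent 1)
    10–1: parent, skip
No non-parent visited neighbor found — the graph is a forest.

No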